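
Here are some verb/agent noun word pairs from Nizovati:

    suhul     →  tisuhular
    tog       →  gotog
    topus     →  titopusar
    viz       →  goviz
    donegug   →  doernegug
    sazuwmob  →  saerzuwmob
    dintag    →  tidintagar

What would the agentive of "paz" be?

tog and dintag both end in -g yet inflect differently (gotog, tidintagar), so the final letter is not what conditions the rule; the number of vowels is.
"paz" has 1 vowel. The stems with 1 vowel (viz → goviz, tog → gotog) add the prefix go-.
So paz → gopaz.

gopaz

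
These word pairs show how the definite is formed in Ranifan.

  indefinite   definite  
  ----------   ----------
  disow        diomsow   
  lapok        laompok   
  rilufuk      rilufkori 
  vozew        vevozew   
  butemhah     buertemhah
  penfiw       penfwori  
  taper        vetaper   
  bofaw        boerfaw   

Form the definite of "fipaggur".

fipaggrori

"fipaggur" has last vowel 'u'. The one such stem in the data (rilufuk → rilufkori) deletes the last vowel and adds -ori (as does penfiw), so the same rule applies.
The other patterns: stems whose last vowel is 'a' insert -er- after the first vowel; stems whose last vowel is 'o' insert -om- after the first vowel; stems whose last vowel is 'e' add the prefix ve-.
So fipaggur → fipaggrori.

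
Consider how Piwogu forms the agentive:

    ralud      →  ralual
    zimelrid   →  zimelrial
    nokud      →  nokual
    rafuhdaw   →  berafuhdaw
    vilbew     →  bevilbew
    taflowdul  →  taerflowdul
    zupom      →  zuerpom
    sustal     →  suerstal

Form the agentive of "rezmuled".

"rezmuled" ends in -d. The stems ending in -d (ralud → ralual, zimelrid → zimelrial, nokud → nokual) drop the final letter and add -al.
The other patterns: stems ending in -w add the prefix be-; stems ending in -l or -m insert -er- after the first vowel.
So rezmuled → rezmuleal.

rezmuleal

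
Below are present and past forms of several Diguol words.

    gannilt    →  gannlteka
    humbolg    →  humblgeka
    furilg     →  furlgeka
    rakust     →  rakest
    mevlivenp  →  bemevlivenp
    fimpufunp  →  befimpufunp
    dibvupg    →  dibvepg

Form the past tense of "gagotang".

furilg and dibvupg both end in -g yet inflect differently (furlgeka, dibvepg), so the final letter is not what conditions the rule; the second-to-last letter is.
"gagotang" has second-to-last letter 'n'. The stems whose second-to-last letter is 'n' (mevlivenp → bemevlivenp, fimpufunp → befimpufunp) add the prefix be-.
The other patterns: stems whose second-to-last letter is 'l' delete the last vowel and add -eka; stems whose second-to-last letter is 'p' or 's' change the last vowel to 'e'.
So gagotang → begagotang.

begagotang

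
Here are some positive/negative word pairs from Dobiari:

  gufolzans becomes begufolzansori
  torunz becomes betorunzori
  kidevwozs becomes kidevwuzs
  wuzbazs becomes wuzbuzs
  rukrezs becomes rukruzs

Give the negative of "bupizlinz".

bebupizlinzori

gufolzans and kidevwozs both end in -s yet inflect differently (begufolzansori, kidevwuzs), so the final letter is not what conditions the rule; the second-to-last letter is.
"bupizlinz" has second-to-last letter 'n'. The stems whose second-to-last letter is 'n' (gufolzans → begufolzansori, torunz → betorunzori) add be- … -ori around the stem.
So bupizlinz → bebupizlinzori.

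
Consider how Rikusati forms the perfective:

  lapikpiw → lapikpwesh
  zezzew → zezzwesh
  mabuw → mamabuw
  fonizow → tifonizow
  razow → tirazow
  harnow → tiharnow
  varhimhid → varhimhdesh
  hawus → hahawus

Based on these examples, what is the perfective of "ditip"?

ditpesh

mabuw and fonizow both end in -w yet inflect differently (mamabuw, tifonizow), so the final letter is not what conditions the rule; the last vowel is.
"ditip" has last vowel 'i'. The stems whose last vowel is 'i' (lapikpiw → lapikpwesh, varhimhid → varhimhdesh) delete the last vowel and add -esh.
The other patterns: stems whose last vowel is 'u' repeat the first consonant+vowel as a prefix; stems whose last vowel is 'o' add the prefix ti-.
So ditip → ditpesh.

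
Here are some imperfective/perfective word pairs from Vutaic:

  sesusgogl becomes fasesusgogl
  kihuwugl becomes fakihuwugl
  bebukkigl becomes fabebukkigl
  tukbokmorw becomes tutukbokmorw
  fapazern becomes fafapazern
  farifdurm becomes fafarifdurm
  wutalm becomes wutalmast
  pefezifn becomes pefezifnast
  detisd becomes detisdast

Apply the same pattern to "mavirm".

farifdurm and wutalm both end in -m yet inflect differently (fafarifdurm, wutalmast), so the final letter is not what conditions the rule; the second-to-last letter is.
"mavirm" has second-to-last letter 'r'. The stems whose second-to-last letter is 'r' (tukbokmorw → tutukbokmorw, fapazern → fafapazern, farifdurm → fafarifdurm) repeat the first consonant+vowel as a prefix.
So mavirm → mamavirm.

mamavirm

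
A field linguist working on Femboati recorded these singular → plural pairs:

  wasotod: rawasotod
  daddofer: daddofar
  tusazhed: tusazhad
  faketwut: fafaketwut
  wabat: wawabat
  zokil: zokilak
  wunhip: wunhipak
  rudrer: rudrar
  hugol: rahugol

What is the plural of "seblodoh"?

raseblodoh

hugol and zokil both end in -l yet inflect differently (rahugol, zokilak), so the final letter is not what conditions the rule; the last vowel is.
"seblodoh" has last vowel 'o'. The stems whose last vowel is 'o' (hugol → rahugol, wasotod → rawasotod) add the prefix ra-.
So seblodoh → raseblodoh.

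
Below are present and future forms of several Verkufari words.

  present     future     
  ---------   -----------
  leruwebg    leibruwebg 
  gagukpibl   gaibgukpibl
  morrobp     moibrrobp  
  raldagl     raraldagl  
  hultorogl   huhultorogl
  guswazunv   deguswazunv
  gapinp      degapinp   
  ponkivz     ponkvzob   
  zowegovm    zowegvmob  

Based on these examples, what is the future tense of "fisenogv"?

"fisenogv" has second-to-last letter 'g'. The stems whose second-to-last letter is 'g' (raldagl → raraldagl, hultorogl → huhultorogl) repeat the first consonant+vowel as a prefix.
So fisenogv → fifisenogv.

fifisenogv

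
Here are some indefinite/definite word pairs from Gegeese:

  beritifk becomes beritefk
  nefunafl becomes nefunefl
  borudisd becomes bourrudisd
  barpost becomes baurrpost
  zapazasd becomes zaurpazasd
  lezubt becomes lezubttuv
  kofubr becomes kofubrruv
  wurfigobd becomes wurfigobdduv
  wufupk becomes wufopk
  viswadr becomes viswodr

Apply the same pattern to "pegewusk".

peurgewusk

barpost and lezubt both end in -t yet inflect differently (baurrpost, lezubttuv), so the final letter is not what conditions the rule; the second-to-last letter is.
"pegewusk" has second-to-last letter 's'. The stems whose second-to-last letter is 's' (borudisd → bourrudisd, barpost → baurrpost, zapazasd → zaurpazasd) insert -ur- after the first vowel.
So pegewusk → peurgewusk.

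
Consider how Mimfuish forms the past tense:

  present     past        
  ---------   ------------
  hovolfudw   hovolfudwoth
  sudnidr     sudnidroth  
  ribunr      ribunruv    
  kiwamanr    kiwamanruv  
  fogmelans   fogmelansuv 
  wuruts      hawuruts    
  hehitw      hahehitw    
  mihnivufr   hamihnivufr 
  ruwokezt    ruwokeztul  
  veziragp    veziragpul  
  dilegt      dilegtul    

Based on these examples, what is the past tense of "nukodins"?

nukodinsuv

sudnidr and ribunr both end in -r yet inflect differently (sudnidroth, ribunruv), so the final letter is not what conditions the rule; the second-to-last letter is.
"nukodins" has second-to-last letter 'n'. The stems whose second-to-last letter is 'n' (ribunr → ribunruv, kiwamanr → kiwamanruv, fogmelans → fogmelansuv) add -uv.
So nukodins → nukodinsuv.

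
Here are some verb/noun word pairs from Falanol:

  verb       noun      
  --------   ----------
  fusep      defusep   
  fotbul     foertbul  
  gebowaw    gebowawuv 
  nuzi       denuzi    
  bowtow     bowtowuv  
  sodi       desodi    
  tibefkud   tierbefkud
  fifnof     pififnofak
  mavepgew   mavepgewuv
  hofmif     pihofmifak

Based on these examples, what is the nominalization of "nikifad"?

fifnof and bowtow both have last vowel 'o' yet inflect differently (pififnofak, bowtowuv), so the last vowel is not what conditions the rule; the final letter is.
"nikifad" ends in -d. The one such stem in the data (tibefkud → tierbefkud) inserts -er- after the first vowel (as does fotbul), so the same rule applies.
So nikifad → nierkifad.

nierkifad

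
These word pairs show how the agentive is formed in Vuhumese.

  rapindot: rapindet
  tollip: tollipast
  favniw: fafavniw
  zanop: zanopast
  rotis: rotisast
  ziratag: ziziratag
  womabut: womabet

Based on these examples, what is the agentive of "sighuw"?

rapindot and zanop both have last vowel 'o' yet inflect differently (rapindet, zanopast), so the last vowel is not what conditions the rule; the final letter is.
"sighuw" ends in -w. The one such stem in the data (favniw → fafavniw) repeats the first consonant+vowel as a prefix (as does ziratag), so the same rule applies.
The other patterns: stems ending in -t change the last vowel to 'e'; stems ending in -p or -s add -ast.
So sighuw → sisighuw.

sisighuw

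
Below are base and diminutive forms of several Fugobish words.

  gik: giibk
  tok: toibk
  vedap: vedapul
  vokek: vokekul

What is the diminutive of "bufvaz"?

tok and vokek both end in -k yet inflect differently (toibk, vokekul), so the final letter is not what conditions the rule; the number of vowels is.
"bufvaz" has 2 vowels. The stems with 2 vowels (vedap → vedapul, vokek → vokekul) add -ul.
The other pattern: stems with 1 vowel insert -ib- after the first vowel.
So bufvaz → bufvazul.

bufvazul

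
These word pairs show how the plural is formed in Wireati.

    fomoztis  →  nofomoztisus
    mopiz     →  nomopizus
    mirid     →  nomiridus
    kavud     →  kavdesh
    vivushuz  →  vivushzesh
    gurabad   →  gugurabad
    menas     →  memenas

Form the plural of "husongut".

husongtesh

"husongut" has last vowel 'u'. The stems whose last vowel is 'u' (kavud → kavdesh, vivushuz → vivushzesh) delete the last vowel and add -esh.
So husongut → husongtesh.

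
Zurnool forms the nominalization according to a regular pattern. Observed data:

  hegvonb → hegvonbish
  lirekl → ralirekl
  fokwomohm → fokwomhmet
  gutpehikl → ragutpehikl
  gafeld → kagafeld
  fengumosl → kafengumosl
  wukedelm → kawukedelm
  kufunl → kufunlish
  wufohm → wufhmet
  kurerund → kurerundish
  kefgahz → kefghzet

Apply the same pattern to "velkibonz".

velkibonzish

"velkibonz" has second-to-last letter 'n'. The stems whose second-to-last letter is 'n' (hegvonb → hegvonbish, kufunl → kufunlish, kurerund → kurerundish) add -ish.
The other patterns: stems whose second-to-last letter is 'k' add the prefix ra-; stems whose second-to-last letter is 'h' delete the last vowel and add -et; stems whose second-to-last letter is 'l' or 's' add the prefix ka-.
So velkibonz → velkibonzish.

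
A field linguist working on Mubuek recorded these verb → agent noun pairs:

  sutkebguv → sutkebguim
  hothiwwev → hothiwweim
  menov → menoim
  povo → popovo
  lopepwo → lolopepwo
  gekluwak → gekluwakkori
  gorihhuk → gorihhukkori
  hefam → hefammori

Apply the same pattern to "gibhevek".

menov and povo both have last vowel 'o' yet inflect differently (menoim, popovo), so the last vowel is not what conditions the rule; the final letter is.
"gibhevek" ends in -k. The stems ending in -k (gekluwak → gekluwakkori, gorihhuk → gorihhukkori) double the final consonant and add -ori.
So gibhevek → gibhevekkori.

gibhevekkori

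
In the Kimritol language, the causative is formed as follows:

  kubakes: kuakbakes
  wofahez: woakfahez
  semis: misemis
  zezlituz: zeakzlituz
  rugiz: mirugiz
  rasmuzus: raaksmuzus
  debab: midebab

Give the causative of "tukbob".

mitukbob

"tukbob" has 2 vowels. The stems with 2 vowels (semis → misemis, rugiz → mirugiz, debab → midebab) add the prefix mi-.
So tukbob → mitukbob.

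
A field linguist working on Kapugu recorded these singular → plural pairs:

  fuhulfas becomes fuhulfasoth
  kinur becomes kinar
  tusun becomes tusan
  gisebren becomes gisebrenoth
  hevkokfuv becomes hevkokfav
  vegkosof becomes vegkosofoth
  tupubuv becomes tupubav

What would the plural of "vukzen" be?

vukzenoth

"vukzen" has last vowel 'e'. The one such stem in the data (gisebren → gisebrenoth) adds -oth, so the same rule applies.
So vukzen → vukzenoth.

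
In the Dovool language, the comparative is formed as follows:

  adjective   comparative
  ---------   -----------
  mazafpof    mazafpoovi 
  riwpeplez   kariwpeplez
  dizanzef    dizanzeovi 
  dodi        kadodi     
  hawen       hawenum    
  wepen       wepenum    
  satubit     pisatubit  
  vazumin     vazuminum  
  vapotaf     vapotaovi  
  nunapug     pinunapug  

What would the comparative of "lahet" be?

vazumin and satubit both have last vowel 'i' yet inflect differently (vazuminum, pisatubit), so the last vowel is not what conditions the rule; the final letter is.
"lahet" ends in -t. The one such stem in the data (satubit → pisatubit) adds the prefix pi-, so the same rule applies.
The other patterns: stems ending in -n add -um; stems ending in -f drop the final letter and add -ovi; stems ending in -i or -z add the prefix ka-.
So lahet → pilahet.

pilahet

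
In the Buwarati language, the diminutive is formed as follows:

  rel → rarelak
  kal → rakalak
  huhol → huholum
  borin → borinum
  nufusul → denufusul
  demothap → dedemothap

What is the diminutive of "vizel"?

"vizel" has 2 vowels. The stems with 2 vowels (huhol → huholum, borin → borinum) add -um.
The other patterns: stems with 1 vowel add ra- … -ak around the stem; stems with 3 vowels add the prefix de-.
So vizel → vizelum.

vizelum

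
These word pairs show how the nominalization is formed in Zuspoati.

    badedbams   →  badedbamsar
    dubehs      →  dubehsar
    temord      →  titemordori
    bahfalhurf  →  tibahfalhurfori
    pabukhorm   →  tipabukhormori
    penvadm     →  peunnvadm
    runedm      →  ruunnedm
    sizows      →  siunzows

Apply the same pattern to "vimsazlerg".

pabukhorm and penvadm both end in -m yet inflect differently (tipabukhormori, peunnvadm), so the final letter is not what conditions the rule; the second-to-last letter is.
"vimsazlerg" has second-to-last letter 'r'. The stems whose second-to-last letter is 'r' (temord → titemordori, bahfalhurf → tibahfalhurfori, pabukhorm → tipabukhormori) add ti- … -ori around the stem.
The other patterns: stems whose second-to-last letter is 'h' or 'm' add -ar; stems whose second-to-last letter is 'd' or 'w' insert -un- after the first vowel.
So vimsazlerg → tivimsazlergori.

tivimsazlergori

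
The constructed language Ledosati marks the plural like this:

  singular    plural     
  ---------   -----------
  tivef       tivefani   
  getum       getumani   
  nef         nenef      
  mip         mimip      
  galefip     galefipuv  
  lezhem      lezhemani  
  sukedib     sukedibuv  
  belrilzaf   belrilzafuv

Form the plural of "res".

nef and tivef both end in -f yet inflect differently (nenef, tivefani), so the final letter is not what conditions the rule; the number of vowels is.
"res" has 1 vowel. The stems with 1 vowel (mip → mimip, nef → nenef) repeat the first consonant+vowel as a prefix.
So res → reres.

reres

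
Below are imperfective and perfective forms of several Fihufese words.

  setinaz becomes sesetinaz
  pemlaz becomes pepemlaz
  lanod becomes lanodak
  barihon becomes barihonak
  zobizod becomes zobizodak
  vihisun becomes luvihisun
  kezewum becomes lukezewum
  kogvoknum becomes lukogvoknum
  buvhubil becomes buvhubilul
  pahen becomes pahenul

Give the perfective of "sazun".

lusazun

barihon and vihisun both end in -n yet inflect differently (barihonak, luvihisun), so the final letter is not what conditions the rule; the last vowel is.
"sazun" has last vowel 'u'. The stems whose last vowel is 'u' (vihisun → luvihisun, kezewum → lukezewum, kogvoknum → lukogvoknum) add the prefix lu-.
The other patterns: stems whose last vowel is 'a' repeat the first consonant+vowel as a prefix; stems whose last vowel is 'o' add -ak; stems whose last vowel is 'e' or 'i' add -ul.
So sazun → lusazun.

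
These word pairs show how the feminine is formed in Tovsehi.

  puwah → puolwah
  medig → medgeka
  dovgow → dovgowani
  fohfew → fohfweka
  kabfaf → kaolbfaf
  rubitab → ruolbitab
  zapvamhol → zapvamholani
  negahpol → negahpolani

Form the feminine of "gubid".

dovgow and fohfew both end in -w yet inflect differently (dovgowani, fohfweka), so the final letter is not what conditions the rule; the last vowel is.
"gubid" has last vowel 'i'. The one such stem in the data (medig → medgeka) deletes the last vowel and adds -eka (as does fohfew), so the same rule applies.
So gubid → gubdeka.

gubdeka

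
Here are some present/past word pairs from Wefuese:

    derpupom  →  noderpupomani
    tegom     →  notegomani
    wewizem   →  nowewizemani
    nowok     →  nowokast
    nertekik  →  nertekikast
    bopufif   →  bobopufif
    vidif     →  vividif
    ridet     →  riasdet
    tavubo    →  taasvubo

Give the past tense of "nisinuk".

derpupom and nowok both have last vowel 'o' yet inflect differently (noderpupomani, nowokast), so the last vowel is not what conditions the rule; the final letter is.
"nisinuk" ends in -k. The stems ending in -k (nowok → nowokast, nertekik → nertekikast) add -ast.
So nisinuk → nisinukast.

nisinukast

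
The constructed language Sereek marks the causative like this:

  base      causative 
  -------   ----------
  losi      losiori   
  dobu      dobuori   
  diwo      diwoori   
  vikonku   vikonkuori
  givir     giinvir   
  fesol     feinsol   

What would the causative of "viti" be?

vitiori

losi and givir both have last vowel 'i' yet inflect differently (losiori, giinvir), so the last vowel is not what conditions the rule; whether the stem ends in a vowel or a consonant is.
"viti" ends in a vowel. The stems ending in a vowel (losi → losiori, dobu → dobuori, diwo → diwoori) add -ori.
So viti → vitiori.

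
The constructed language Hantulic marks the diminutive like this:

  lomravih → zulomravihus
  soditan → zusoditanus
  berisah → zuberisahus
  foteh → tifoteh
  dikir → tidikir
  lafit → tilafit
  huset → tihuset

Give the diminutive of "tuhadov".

zutuhadovus

"tuhadov" has 3 vowels. The stems with 3 vowels (lomravih → zulomravihus, soditan → zusoditanus, berisah → zuberisahus) add zu- … -us around the stem.
So tuhadov → zutuhadovus.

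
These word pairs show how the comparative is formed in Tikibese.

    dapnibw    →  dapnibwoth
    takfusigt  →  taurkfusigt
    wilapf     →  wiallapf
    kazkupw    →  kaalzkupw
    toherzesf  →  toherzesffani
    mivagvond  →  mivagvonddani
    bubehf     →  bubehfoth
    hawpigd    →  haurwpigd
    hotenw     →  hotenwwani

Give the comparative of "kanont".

kanonttani

dapnibw and kazkupw both end in -w yet inflect differently (dapnibwoth, kaalzkupw), so the final letter is not what conditions the rule; the second-to-last letter is.
"kanont" has second-to-last letter 'n'. The stems whose second-to-last letter is 'n' (mivagvond → mivagvonddani, hotenw → hotenwwani) double the final consonant and add -ani.
The other patterns: stems whose second-to-last letter is 'g' insert -ur- after the first vowel; stems whose second-to-last letter is 'b' or 'h' add -oth; stems whose second-to-last letter is 'p' insert -al- after the first vowel.
So kanont → kanonttani.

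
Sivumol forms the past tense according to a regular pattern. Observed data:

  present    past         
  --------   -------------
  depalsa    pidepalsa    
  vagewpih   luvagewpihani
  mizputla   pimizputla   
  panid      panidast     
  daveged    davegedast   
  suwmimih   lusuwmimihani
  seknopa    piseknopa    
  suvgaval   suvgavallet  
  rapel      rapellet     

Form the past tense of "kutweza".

pikutweza

"kutweza" ends in -a. The stems ending in -a (mizputla → pimizputla, seknopa → piseknopa, depalsa → pidepalsa) add the prefix pi-.
The other patterns: stems ending in -h add lu- … -ani around the stem; stems ending in -l double the final consonant and add -et; stems ending in -d add -ast.
So kutweza → pikutweza.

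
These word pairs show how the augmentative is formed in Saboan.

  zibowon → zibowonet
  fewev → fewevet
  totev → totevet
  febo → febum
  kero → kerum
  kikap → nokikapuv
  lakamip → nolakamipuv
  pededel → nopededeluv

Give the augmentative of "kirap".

nokirapuv

"kirap" ends in -p. The stems ending in -p (kikap → nokikapuv, lakamip → nolakamipuv) add no- … -uv around the stem.
So kirap → nokirapuv.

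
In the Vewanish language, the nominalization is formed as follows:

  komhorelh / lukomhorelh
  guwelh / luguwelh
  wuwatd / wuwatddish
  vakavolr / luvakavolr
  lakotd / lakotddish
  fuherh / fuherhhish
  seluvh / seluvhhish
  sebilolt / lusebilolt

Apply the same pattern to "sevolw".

lusevolw

guwelh and seluvh both end in -h yet inflect differently (luguwelh, seluvhhish), so the final letter is not what conditions the rule; the second-to-last letter is.
"sevolw" has second-to-last letter 'l'. The stems whose second-to-last letter is 'l' (vakavolr → luvakavolr, guwelh → luguwelh, komhorelh → lukomhorelh) add the prefix lu-.
So sevolw → lusevolw.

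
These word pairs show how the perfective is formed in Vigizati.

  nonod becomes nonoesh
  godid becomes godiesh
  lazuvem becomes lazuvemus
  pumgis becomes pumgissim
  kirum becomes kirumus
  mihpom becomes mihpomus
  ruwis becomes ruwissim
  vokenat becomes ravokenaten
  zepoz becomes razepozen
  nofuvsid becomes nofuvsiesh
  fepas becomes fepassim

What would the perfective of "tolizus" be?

tolizussim

"tolizus" ends in -s. The stems ending in -s (ruwis → ruwissim, fepas → fepassim, pumgis → pumgissim) double the final consonant and add -im.
The other patterns: stems ending in -d drop the final letter and add -esh; stems ending in -m add -us; stems ending in -t or -z add ra- … -en around the stem.
So tolizus → tolizussim.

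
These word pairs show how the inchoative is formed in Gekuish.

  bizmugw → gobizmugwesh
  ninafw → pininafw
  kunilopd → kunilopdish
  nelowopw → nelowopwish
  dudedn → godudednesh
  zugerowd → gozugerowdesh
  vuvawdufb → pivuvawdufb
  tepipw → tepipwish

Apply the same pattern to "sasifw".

pisasifw

"sasifw" has second-to-last letter 'f'. The stems whose second-to-last letter is 'f' (vuvawdufb → pivuvawdufb, ninafw → pininafw) add the prefix pi-.
The other patterns: stems whose second-to-last letter is 'p' add -ish; stems whose second-to-last letter is 'd', 'g' or 'w' add go- … -esh around the stem.
So sasifw → pisasifw.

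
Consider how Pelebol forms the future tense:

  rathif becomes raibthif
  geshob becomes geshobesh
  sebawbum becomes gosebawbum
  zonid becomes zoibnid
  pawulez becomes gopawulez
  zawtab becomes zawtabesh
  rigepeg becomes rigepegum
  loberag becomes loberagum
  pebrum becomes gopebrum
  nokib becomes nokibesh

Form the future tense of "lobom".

"lobom" ends in -m. The stems ending in -m (sebawbum → gosebawbum, pebrum → gopebrum) add the prefix go-.
So lobom → golobom.

golobom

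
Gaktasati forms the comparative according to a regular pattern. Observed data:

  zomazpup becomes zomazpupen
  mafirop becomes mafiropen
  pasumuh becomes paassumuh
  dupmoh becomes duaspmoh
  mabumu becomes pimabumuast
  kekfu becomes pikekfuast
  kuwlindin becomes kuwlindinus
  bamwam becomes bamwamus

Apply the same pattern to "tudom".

zomazpup and pasumuh both have last vowel 'u' yet inflect differently (zomazpupen, paassumuh), so the last vowel is not what conditions the rule; the final letter is.
"tudom" ends in -m. The one such stem in the data (bamwam → bamwamus) adds -us, so the same rule applies.
So tudom → tudomus.

tudomus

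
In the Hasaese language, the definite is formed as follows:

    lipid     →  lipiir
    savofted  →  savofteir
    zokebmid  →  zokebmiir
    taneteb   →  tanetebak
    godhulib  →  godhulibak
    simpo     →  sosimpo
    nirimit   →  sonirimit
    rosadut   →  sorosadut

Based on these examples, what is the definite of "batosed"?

savofted and taneteb both have last vowel 'e' yet inflect differently (savofteir, tanetebak), so the last vowel is not what conditions the rule; the final letter is.
"batosed" ends in -d. The stems ending in -d (lipid → lipiir, savofted → savofteir, zokebmid → zokebmiir) drop the final letter and add -ir.
The other patterns: stems ending in -b add -ak; stems ending in -o or -t add the prefix so-.
So batosed → batoseir.

batoseir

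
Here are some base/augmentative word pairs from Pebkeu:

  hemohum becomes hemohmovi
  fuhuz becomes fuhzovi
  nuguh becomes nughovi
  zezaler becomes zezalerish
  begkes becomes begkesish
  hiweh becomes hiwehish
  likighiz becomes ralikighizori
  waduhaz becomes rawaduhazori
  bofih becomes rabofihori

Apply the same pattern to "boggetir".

raboggetirori

nuguh and hiweh both end in -h yet inflect differently (nughovi, hiwehish), so the final letter is not what conditions the rule; the last vowel is.
"boggetir" has last vowel 'i'. The stems whose last vowel is 'i' (likighiz → ralikighizori, bofih → rabofihori) add ra- … -ori around the stem.
The other patterns: stems whose last vowel is 'u' delete the last vowel and add -ovi; stems whose last vowel is 'e' add -ish.
So boggetir → raboggetirori.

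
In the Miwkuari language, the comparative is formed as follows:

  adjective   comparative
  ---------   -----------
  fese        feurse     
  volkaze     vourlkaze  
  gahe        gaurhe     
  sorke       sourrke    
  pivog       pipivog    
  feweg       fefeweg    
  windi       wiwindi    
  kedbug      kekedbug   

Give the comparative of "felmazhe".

feurlmazhe

fese and feweg both have last vowel 'e' yet inflect differently (feurse, fefeweg), so the last vowel is not what conditions the rule; the final letter is.
"felmazhe" ends in -e. The stems ending in -e (fese → feurse, volkaze → vourlkaze, gahe → gaurhe) insert -ur- after the first vowel.
The other pattern: stems ending in -g or -i repeat the first consonant+vowel as a prefix.
So felmazhe → feurlmazhe.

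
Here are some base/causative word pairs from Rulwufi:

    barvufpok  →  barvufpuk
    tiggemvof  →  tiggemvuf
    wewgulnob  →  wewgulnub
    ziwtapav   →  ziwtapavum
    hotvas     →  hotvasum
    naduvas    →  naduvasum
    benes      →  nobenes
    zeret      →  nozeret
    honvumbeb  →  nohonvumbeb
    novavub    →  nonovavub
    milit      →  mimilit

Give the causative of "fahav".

fahavum

hotvas and benes both end in -s yet inflect differently (hotvasum, nobenes), so the final letter is not what conditions the rule; the last vowel is.
"fahav" has last vowel 'a'. The stems whose last vowel is 'a' (ziwtapav → ziwtapavum, hotvas → hotvasum, naduvas → naduvasum) add -um.
The other patterns: stems whose last vowel is 'o' change the last vowel to 'u'; stems whose last vowel is 'e' add the prefix no-; stems whose last vowel is 'i' or 'u' repeat the first consonant+vowel as a prefix.
So fahav → fahavum.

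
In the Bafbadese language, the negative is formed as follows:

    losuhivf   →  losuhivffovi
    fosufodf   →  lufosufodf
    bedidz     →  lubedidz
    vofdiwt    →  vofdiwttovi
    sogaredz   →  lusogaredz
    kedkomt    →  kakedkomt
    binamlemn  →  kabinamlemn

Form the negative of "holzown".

kedkomt and vofdiwt both end in -t yet inflect differently (kakedkomt, vofdiwttovi), so the final letter is not what conditions the rule; the second-to-last letter is.
"holzown" has second-to-last letter 'w'. The one such stem in the data (vofdiwt → vofdiwttovi) doubles the final consonant and adds -ovi (as does losuhivf), so the same rule applies.
The other patterns: stems whose second-to-last letter is 'm' add the prefix ka-; stems whose second-to-last letter is 'd' add the prefix lu-.
So holzown → holzownnovi.

holzownnovi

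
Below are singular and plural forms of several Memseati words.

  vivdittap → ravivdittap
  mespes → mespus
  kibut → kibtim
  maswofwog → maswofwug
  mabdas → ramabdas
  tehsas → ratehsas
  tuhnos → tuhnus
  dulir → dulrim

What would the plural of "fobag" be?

rafobag

mabdas and mespes both end in -s yet inflect differently (ramabdas, mespus), so the final letter is not what conditions the rule; the last vowel is.
"fobag" has last vowel 'a'. The stems whose last vowel is 'a' (mabdas → ramabdas, vivdittap → ravivdittap, tehsas → ratehsas) add the prefix ra-.
The other patterns: stems whose last vowel is 'e' or 'o' change the last vowel to 'u'; stems whose last vowel is 'i' or 'u' delete the last vowel and add -im.
So fobag → rafobag.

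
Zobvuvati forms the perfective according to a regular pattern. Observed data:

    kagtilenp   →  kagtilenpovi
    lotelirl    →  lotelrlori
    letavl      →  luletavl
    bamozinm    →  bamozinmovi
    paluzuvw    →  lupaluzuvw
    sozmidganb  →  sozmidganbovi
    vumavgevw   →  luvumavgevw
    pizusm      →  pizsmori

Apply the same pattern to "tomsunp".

tomsunpovi

letavl and lotelirl both end in -l yet inflect differently (luletavl, lotelrlori), so the final letter is not what conditions the rule; the second-to-last letter is.
"tomsunp" has second-to-last letter 'n'. The stems whose second-to-last letter is 'n' (kagtilenp → kagtilenpovi, bamozinm → bamozinmovi, sozmidganb → sozmidganbovi) add -ovi.
The other patterns: stems whose second-to-last letter is 'v' add the prefix lu-; stems whose second-to-last letter is 'r' or 's' delete the last vowel and add -ori.
So tomsunp → tomsunpovi.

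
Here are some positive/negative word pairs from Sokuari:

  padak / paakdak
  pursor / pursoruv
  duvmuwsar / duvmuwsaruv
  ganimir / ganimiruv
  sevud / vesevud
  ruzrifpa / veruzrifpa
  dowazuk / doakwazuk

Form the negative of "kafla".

padak and duvmuwsar both have last vowel 'a' yet inflect differently (paakdak, duvmuwsaruv), so the last vowel is not what conditions the rule; the final letter is.
"kafla" ends in -a. The one such stem in the data (ruzrifpa → veruzrifpa) adds the prefix ve-, so the same rule applies.
The other patterns: stems ending in -k insert -ak- after the first vowel; stems ending in -r add -uv.
So kafla → vekafla.

vekafla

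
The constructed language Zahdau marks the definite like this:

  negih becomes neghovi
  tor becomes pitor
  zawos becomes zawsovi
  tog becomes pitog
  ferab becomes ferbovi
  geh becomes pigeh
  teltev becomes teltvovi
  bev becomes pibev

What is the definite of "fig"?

teltev and bev both end in -v yet inflect differently (teltvovi, pibev), so the final letter is not what conditions the rule; the number of vowels is.
"fig" has 1 vowel. The stems with 1 vowel (bev → pibev, geh → pigeh, tog → pitog) add the prefix pi-.
So fig → pifig.

pifig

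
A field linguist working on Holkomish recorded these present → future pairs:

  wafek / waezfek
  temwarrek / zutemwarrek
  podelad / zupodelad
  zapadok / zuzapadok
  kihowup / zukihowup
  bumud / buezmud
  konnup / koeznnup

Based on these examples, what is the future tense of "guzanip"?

"guzanip" has 3 vowels. The stems with 3 vowels (kihowup → zukihowup, temwarrek → zutemwarrek, podelad → zupodelad) add the prefix zu-.
The other pattern: stems with 2 vowels insert -ez- after the first vowel.
So guzanip → zuguzanip.

zuguzanip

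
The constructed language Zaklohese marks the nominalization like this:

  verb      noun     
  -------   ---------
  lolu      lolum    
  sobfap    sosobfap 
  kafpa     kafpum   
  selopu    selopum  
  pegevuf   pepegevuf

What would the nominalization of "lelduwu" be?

lelduwum

lolu and pegevuf both have last vowel 'u' yet inflect differently (lolum, pepegevuf), so the last vowel is not what conditions the rule; whether the stem ends in a vowel or a consonant is.
"lelduwu" ends in a vowel. The stems ending in a vowel (lolu → lolum, selopu → selopum, kafpa → kafpum) drop the final letter and add -um.
So lelduwu → lelduwum.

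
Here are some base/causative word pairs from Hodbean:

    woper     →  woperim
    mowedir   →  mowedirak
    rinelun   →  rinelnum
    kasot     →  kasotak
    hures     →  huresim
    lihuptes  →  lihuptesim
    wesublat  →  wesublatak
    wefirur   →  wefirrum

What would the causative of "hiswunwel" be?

hiswunwelim

wefirur and woper both end in -r yet inflect differently (wefirrum, woperim), so the final letter is not what conditions the rule; the last vowel is.
"hiswunwel" has last vowel 'e'. The stems whose last vowel is 'e' (lihuptes → lihuptesim, hures → huresim, woper → woperim) add -im.
So hiswunwel → hiswunwelim.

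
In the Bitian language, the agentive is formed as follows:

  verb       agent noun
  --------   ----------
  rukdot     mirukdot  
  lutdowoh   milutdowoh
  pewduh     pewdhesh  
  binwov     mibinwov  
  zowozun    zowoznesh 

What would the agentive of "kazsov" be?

lutdowoh and pewduh both end in -h yet inflect differently (milutdowoh, pewdhesh), so the final letter is not what conditions the rule; the last vowel is.
"kazsov" has last vowel 'o'. The stems whose last vowel is 'o' (rukdot → mirukdot, binwov → mibinwov, lutdowoh → milutdowoh) add the prefix mi-.
The other pattern: stems whose last vowel is 'u' delete the last vowel and add -esh.
So kazsov → mikazsov.

mikazsov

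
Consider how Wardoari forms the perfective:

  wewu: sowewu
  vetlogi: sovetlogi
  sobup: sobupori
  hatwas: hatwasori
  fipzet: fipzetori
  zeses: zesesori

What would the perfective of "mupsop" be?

mupsopori

wewu and sobup both have last vowel 'u' yet inflect differently (sowewu, sobupori), so the last vowel is not what conditions the rule; whether the stem ends in a vowel or a consonant is.
"mupsop" ends in a consonant. The stems ending in a consonant (fipzet → fipzetori, zeses → zesesori, hatwas → hatwasori) add -ori.
The other pattern: stems ending in a vowel add the prefix so-.
So mupsop → mupsopori.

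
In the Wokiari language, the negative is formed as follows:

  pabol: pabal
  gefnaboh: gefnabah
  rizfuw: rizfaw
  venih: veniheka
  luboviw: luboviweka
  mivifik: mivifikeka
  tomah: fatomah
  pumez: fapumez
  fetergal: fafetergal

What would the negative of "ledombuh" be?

gefnaboh and venih both end in -h yet inflect differently (gefnabah, veniheka), so the final letter is not what conditions the rule; the last vowel is.
"ledombuh" has last vowel 'u'. The one such stem in the data (rizfuw → rizfaw) changes the last vowel to 'a' (as do pabol, gefnaboh), so the same rule applies.
So ledombuh → ledombah.

ledombah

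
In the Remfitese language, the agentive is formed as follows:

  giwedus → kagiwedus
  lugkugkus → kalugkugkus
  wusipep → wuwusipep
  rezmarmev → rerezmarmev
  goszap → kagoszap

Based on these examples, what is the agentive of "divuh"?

"divuh" has last vowel 'u'. The stems whose last vowel is 'u' (lugkugkus → kalugkugkus, giwedus → kagiwedus) add the prefix ka-.
The other pattern: stems whose last vowel is 'e' repeat the first consonant+vowel as a prefix.
So divuh → kadivuh.

kadivuh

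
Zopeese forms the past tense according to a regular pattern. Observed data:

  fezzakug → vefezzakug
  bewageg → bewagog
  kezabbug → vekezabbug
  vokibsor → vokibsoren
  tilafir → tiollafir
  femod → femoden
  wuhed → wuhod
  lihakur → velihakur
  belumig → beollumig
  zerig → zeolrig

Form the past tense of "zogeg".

"zogeg" has last vowel 'e'. The stems whose last vowel is 'e' (bewageg → bewagog, wuhed → wuhod) change the last vowel to 'o'.
So zogeg → zogog.

zogog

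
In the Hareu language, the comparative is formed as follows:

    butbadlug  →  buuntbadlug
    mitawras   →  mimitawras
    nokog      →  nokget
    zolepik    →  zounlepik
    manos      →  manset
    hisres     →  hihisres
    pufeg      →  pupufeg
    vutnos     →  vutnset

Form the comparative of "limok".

nokog and butbadlug both end in -g yet inflect differently (nokget, buuntbadlug), so the final letter is not what conditions the rule; the last vowel is.
"limok" has last vowel 'o'. The stems whose last vowel is 'o' (manos → manset, nokog → nokget, vutnos → vutnset) delete the last vowel and add -et.
The other patterns: stems whose last vowel is 'i' or 'u' insert -un- after the first vowel; stems whose last vowel is 'a' or 'e' repeat the first consonant+vowel as a prefix.
So limok → limket.

limket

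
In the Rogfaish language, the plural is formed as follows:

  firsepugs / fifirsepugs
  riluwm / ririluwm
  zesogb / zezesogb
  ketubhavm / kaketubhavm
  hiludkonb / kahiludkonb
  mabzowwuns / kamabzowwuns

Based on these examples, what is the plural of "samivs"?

riluwm and ketubhavm both end in -m yet inflect differently (ririluwm, kaketubhavm), so the final letter is not what conditions the rule; the second-to-last letter is.
"samivs" has second-to-last letter 'v'. The one such stem in the data (ketubhavm → kaketubhavm) adds the prefix ka-, so the same rule applies.
The other pattern: stems whose second-to-last letter is 'g' or 'w' repeat the first consonant+vowel as a prefix.
So samivs → kasamivs.

kasamivs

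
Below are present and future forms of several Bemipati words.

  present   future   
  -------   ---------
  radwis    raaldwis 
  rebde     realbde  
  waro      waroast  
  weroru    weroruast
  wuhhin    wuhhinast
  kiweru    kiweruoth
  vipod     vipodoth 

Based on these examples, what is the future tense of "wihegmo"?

wihegmoast

"wihegmo" begins with w-. The stems beginning with w- (waro → waroast, weroru → weroruast, wuhhin → wuhhinast) add -ast.
The other patterns: stems beginning with r- insert -al- after the first vowel; stems beginning with k- or v- add -oth.
So wihegmo → wihegmoast.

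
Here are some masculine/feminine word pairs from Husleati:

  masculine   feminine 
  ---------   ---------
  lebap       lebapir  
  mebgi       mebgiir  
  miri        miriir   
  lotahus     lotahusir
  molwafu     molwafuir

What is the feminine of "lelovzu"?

lelovzuir

Every pair shown (lebap → lebapir, mebgi → mebgiir, miri → miriir, …) follows the same rule: add -ir.
So lelovzu → lelovzuir.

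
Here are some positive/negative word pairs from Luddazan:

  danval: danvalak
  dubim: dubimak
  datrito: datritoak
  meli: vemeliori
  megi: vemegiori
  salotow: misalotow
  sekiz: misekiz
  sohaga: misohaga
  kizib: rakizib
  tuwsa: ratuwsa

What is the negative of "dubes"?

dubesak

sohaga and tuwsa both end in -a yet inflect differently (misohaga, ratuwsa), so the final letter is not what conditions the rule; the first letter is.
"dubes" begins with d-. The stems beginning with d- (danval → danvalak, dubim → dubimak, datrito → datritoak) add -ak.
So dubes → dubesak.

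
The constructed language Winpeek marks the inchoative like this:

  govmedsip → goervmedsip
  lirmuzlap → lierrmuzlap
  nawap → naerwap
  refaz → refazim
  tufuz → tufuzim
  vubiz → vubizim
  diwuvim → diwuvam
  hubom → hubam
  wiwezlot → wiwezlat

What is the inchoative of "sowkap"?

lirmuzlap and refaz both have last vowel 'a' yet inflect differently (lierrmuzlap, refazim), so the last vowel is not what conditions the rule; the final letter is.
"sowkap" ends in -p. The stems ending in -p (govmedsip → goervmedsip, lirmuzlap → lierrmuzlap, nawap → naerwap) insert -er- after the first vowel.
The other patterns: stems ending in -z add -im; stems ending in -m or -t change the last vowel to 'a'.
So sowkap → soerwkap.

soerwkap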